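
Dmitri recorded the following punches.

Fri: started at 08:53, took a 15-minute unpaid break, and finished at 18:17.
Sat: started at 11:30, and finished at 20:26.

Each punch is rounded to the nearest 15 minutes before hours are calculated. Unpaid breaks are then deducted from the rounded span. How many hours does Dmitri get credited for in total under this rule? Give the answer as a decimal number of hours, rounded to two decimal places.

Fri: in 08:53→09:00, out 18:17→18:15; 9 h 15 min − 15 min = 9 h 0 min
Sat: in 11:30→11:30, out 20:26→20:30; 9 h 0 min
Total credited: 18 h 0 min.

18.00 hours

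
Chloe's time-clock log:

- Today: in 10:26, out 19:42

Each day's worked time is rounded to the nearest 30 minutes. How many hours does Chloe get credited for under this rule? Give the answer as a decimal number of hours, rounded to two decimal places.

9.50 hours

Today: 10:26–19:42 = 9 h 16 min → rounds to 9 h 30 min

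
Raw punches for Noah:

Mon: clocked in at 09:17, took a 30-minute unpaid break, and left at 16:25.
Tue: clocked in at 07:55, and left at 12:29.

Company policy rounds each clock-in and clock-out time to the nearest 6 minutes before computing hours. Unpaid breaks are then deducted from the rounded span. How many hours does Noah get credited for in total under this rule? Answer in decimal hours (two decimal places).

11.20 hours

Mon: in 09:17→09:18, out 16:25→16:24; 7 h 6 min − 30 min = 6 h 36 min
Tue: in 07:55→07:54, out 12:29→12:30; 4 h 36 min
Total credited: 11 h 12 min.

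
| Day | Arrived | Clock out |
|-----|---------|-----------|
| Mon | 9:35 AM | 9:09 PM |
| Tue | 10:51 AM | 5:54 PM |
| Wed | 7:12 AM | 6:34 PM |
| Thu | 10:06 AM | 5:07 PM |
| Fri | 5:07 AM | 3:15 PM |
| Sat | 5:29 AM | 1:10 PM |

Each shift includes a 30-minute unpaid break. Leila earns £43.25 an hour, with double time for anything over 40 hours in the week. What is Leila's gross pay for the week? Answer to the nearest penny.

£2752.14

Mon: 9:35 AM–9:09 PM = 11 h 34 min; less 30 min break → 11 h 4 min
Tue: 10:51 AM–5:54 PM = 7 h 3 min; less 30 min break → 6 h 33 min
Wed: 7:12 AM–6:34 PM = 11 h 22 min; less 30 min break → 10 h 52 min
Thu: 10:06 AM–5:07 PM = 7 h 1 min; less 30 min break → 6 h 31 min
Fri: 5:07 AM–3:15 PM = 10 h 8 min; less 30 min break → 9 h 38 min
Sat: 5:29 AM–1:10 PM = 7 h 41 min; less 30 min break → 7 h 11 min
Total worked: 51 h 49 min = 3109 min.
Regular 40 h 0 min = 2400 min at £43.25/h; overtime 11 h 49 min = 709 min at £86.50/h.
Pay = (2400 × £43.25 + 709 × £86.50) ÷ 60 = £2752.14.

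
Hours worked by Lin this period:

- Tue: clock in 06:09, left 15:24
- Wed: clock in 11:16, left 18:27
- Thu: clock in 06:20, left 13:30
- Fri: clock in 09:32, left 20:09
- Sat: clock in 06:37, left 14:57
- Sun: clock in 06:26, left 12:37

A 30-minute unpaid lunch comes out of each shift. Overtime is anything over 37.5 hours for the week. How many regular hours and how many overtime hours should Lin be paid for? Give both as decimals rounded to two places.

Tue: 06:09–15:24 = 9 h 15 min; less 30 min break → 8 h 45 min
Wed: 11:16–18:27 = 7 h 11 min; less 30 min break → 6 h 41 min
Thu: 06:20–13:30 = 7 h 10 min; less 30 min break → 6 h 40 min
Fri: 09:32–20:09 = 10 h 37 min; less 30 min break → 10 h 7 min
Sat: 06:37–14:57 = 8 h 20 min; less 30 min break → 7 h 50 min
Sun: 06:26–12:37 = 6 h 11 min; less 30 min break → 5 h 41 min
Total worked: 45 h 44 min = 45.73 h.
Threshold 37.5 h → overtime 8 h 14 min, regular 37 h 30 min.

Regular 37.50 hours, overtime 8.23 hours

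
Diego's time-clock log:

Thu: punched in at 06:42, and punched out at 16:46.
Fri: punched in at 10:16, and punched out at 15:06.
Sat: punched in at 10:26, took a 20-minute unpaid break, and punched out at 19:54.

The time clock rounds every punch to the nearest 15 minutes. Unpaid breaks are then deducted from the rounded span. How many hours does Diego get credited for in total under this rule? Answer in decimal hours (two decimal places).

Thu: in 06:42→06:45, out 16:46→16:45; 10 h 0 min
Fri: in 10:16→10:15, out 15:06→15:00; 4 h 45 min
Sat: in 10:26→10:30, out 19:54→20:00; 9 h 30 min − 20 min = 9 h 10 min
Total credited: 23 h 55 min.

23.92 hours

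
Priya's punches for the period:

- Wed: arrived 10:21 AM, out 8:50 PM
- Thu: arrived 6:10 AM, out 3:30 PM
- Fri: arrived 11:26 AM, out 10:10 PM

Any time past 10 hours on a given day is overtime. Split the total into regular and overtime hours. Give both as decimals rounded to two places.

Wed: 10:21 AM–8:50 PM = 10 h 29 min
Thu: 6:10 AM–3:30 PM = 9 h 20 min
Fri: 11:26 AM–10:10 PM = 10 h 44 min
Wed reg 10 h 0 min / OT 0 h 29 min; Thu reg 9 h 20 min / OT 0 h 0 min; Fri reg 10 h 0 min / OT 0 h 44 min.
Totals: regular 29 h 20 min, overtime 1 h 13 min.

Regular 29.33 hours, overtime 1.22 hours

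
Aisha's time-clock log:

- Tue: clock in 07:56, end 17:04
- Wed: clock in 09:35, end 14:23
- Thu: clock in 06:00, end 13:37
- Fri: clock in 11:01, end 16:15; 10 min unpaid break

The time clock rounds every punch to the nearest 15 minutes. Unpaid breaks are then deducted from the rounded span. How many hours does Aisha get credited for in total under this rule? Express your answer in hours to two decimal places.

Tue: in 07:56→08:00, out 17:04→17:00; 9 h 0 min
Wed: in 09:35→09:30, out 14:23→14:30; 5 h 0 min
Thu: in 06:00→06:00, out 13:37→13:30; 7 h 30 min
Fri: in 11:01→11:00, out 16:15→16:15; 5 h 15 min − 10 min = 5 h 5 min
Total credited: 26 h 35 min.

26.58 hours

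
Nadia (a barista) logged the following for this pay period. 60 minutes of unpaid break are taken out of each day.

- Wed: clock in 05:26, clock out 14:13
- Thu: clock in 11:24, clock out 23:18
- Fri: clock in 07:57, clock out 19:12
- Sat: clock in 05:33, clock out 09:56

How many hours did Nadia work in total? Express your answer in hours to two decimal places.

32.32 hours

Wed: 05:26–14:13 = 8 h 47 min; less 60 min break → 7 h 47 min
Thu: 11:24–23:18 = 11 h 54 min; less 60 min break → 10 h 54 min
Fri: 07:57–19:12 = 11 h 15 min; less 60 min break → 10 h 15 min
Sat: 05:33–09:56 = 4 h 23 min; less 60 min break → 3 h 23 min
Total: 7 h 47 min + 10 h 54 min + 10 h 15 min + 3 h 23 min = 32 h 19 min.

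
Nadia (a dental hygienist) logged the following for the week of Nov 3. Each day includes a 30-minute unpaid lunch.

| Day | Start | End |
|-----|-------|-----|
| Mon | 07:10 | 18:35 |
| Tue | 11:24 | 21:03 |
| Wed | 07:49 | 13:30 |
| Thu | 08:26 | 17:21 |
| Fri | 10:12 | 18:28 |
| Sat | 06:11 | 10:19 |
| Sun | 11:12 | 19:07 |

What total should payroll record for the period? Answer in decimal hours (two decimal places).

52.48 hours

Mon: 07:10–18:35 = 11 h 25 min; less 30 min break → 10 h 55 min
Tue: 11:24–21:03 = 9 h 39 min; less 30 min break → 9 h 9 min
Wed: 07:49–13:30 = 5 h 41 min; less 30 min break → 5 h 11 min
Thu: 08:26–17:21 = 8 h 55 min; less 30 min break → 8 h 25 min
Fri: 10:12–18:28 = 8 h 16 min; less 30 min break → 7 h 46 min
Sat: 06:11–10:19 = 4 h 8 min; less 30 min break → 3 h 38 min
Sun: 11:12–19:07 = 7 h 55 min; less 30 min break → 7 h 25 min
Total: 10 h 55 min + 9 h 9 min + 5 h 11 min + 8 h 25 min + 7 h 46 min + 3 h 38 min + 7 h 25 min = 52 h 29 min.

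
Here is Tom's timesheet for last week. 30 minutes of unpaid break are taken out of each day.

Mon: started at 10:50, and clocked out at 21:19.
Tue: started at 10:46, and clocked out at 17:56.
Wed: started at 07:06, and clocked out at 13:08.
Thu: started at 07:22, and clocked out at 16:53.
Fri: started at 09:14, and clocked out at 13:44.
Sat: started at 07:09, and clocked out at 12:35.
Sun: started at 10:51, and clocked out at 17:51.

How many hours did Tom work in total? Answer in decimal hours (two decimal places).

46.63 hours

Mon: 10:50–21:19 = 10 h 29 min; less 30 min break → 9 h 59 min
Tue: 10:46–17:56 = 7 h 10 min; less 30 min break → 6 h 40 min
Wed: 07:06–13:08 = 6 h 2 min; less 30 min break → 5 h 32 min
Thu: 07:22–16:53 = 9 h 31 min; less 30 min break → 9 h 1 min
Fri: 09:14–13:44 = 4 h 30 min; less 30 min break → 4 h 0 min
Sat: 07:09–12:35 = 5 h 26 min; less 30 min break → 4 h 56 min
Sun: 10:51–17:51 = 7 h 0 min; less 30 min break → 6 h 30 min
Total: 9 h 59 min + 6 h 40 min + 5 h 32 min + 9 h 1 min + 4 h 0 min + 4 h 56 min + 6 h 30 min = 46 h 38 min.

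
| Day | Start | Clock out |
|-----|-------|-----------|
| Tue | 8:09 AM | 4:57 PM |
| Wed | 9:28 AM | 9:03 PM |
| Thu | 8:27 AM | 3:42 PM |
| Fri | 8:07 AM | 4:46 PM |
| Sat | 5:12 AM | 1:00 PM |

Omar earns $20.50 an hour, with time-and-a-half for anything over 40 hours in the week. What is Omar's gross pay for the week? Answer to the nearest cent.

Tue: 8:09 AM–4:57 PM = 8 h 48 min
Wed: 9:28 AM–9:03 PM = 11 h 35 min
Thu: 8:27 AM–3:42 PM = 7 h 15 min
Fri: 8:07 AM–4:46 PM = 8 h 39 min
Sat: 5:12 AM–1:00 PM = 7 h 48 min
Total worked: 44 h 5 min = 2645 min.
Regular 40 h 0 min = 2400 min at $20.50/h; overtime 4 h 5 min = 245 min at $30.75/h.
Pay = (2400 × $20.50 + 245 × $30.75) ÷ 60 = $945.56.

$945.56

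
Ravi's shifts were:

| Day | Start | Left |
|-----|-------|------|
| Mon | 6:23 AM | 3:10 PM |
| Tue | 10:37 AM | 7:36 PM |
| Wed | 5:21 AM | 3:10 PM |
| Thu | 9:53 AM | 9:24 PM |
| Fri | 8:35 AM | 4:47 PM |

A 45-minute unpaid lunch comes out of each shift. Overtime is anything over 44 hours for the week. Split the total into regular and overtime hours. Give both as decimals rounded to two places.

Mon: 6:23 AM–3:10 PM = 8 h 47 min; less 45 min break → 8 h 2 min
Tue: 10:37 AM–7:36 PM = 8 h 59 min; less 45 min break → 8 h 14 min
Wed: 5:21 AM–3:10 PM = 9 h 49 min; less 45 min break → 9 h 4 min
Thu: 9:53 AM–9:24 PM = 11 h 31 min; less 45 min break → 10 h 46 min
Fri: 8:35 AM–4:47 PM = 8 h 12 min; less 45 min break → 7 h 27 min
Total worked: 43 h 33 min = 43.55 h.
Threshold 44 h → overtime 0 h 0 min, regular 43 h 33 min.

Regular 43.55 hours, overtime 0.00 hours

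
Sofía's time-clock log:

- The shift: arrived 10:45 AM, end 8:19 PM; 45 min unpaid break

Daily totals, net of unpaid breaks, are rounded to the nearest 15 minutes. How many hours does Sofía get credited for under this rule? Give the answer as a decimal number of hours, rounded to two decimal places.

8.75 hours

The shift: 10:45 AM–8:19 PM = 9 h 34 min − 45 min = 8 h 49 min → rounds to 8 h 45 min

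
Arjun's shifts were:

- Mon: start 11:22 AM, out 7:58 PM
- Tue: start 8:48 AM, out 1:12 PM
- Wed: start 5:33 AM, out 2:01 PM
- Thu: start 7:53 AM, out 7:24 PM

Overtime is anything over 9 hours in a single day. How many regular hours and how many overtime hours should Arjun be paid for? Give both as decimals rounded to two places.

Regular 30.47 hours, overtime 2.52 hours

Mon: 11:22 AM–7:58 PM = 8 h 36 min
Tue: 8:48 AM–1:12 PM = 4 h 24 min
Wed: 5:33 AM–2:01 PM = 8 h 28 min
Thu: 7:53 AM–7:24 PM = 11 h 31 min
Mon reg 8 h 36 min / OT 0 h 0 min; Tue reg 4 h 24 min / OT 0 h 0 min; Wed reg 8 h 28 min / OT 0 h 0 min; Thu reg 9 h 0 min / OT 2 h 31 min.
Totals: regular 30 h 28 min, overtime 2 h 31 min.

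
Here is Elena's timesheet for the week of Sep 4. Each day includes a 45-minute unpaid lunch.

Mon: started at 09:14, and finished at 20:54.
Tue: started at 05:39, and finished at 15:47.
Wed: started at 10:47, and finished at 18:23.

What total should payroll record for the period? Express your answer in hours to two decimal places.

Mon: 09:14–20:54 = 11 h 40 min; less 45 min break → 10 h 55 min
Tue: 05:39–15:47 = 10 h 8 min; less 45 min break → 9 h 23 min
Wed: 10:47–18:23 = 7 h 36 min; less 45 min break → 6 h 51 min
Total: 10 h 55 min + 9 h 23 min + 6 h 51 min = 27 h 9 min.

27.15 hours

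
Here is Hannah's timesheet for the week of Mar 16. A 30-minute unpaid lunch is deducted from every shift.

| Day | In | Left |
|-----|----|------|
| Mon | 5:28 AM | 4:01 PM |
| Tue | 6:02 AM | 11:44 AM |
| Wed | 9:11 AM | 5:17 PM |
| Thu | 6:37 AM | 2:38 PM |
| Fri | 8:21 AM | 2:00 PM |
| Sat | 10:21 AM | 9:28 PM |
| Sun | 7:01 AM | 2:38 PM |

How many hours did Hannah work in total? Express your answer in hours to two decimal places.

Mon: 5:28 AM–4:01 PM = 10 h 33 min; less 30 min break → 10 h 3 min
Tue: 6:02 AM–11:44 AM = 5 h 42 min; less 30 min break → 5 h 12 min
Wed: 9:11 AM–5:17 PM = 8 h 6 min; less 30 min break → 7 h 36 min
Thu: 6:37 AM–2:38 PM = 8 h 1 min; less 30 min break → 7 h 31 min
Fri: 8:21 AM–2:00 PM = 5 h 39 min; less 30 min break → 5 h 9 min
Sat: 10:21 AM–9:28 PM = 11 h 7 min; less 30 min break → 10 h 37 min
Sun: 7:01 AM–2:38 PM = 7 h 37 min; less 30 min break → 7 h 7 min
Total: 10 h 3 min + 5 h 12 min + 7 h 36 min + 7 h 31 min + 5 h 9 min + 10 h 37 min + 7 h 7 min = 53 h 15 min.

53.25 hours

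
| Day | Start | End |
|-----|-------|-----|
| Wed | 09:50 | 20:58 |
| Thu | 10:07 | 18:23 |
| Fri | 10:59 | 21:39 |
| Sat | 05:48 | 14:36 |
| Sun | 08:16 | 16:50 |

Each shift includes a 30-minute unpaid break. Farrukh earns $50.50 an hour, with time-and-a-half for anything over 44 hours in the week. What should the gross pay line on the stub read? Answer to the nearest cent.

$2292.70

Wed: 09:50–20:58 = 11 h 8 min; less 30 min break → 10 h 38 min
Thu: 10:07–18:23 = 8 h 16 min; less 30 min break → 7 h 46 min
Fri: 10:59–21:39 = 10 h 40 min; less 30 min break → 10 h 10 min
Sat: 05:48–14:36 = 8 h 48 min; less 30 min break → 8 h 18 min
Sun: 08:16–16:50 = 8 h 34 min; less 30 min break → 8 h 4 min
Total worked: 44 h 56 min = 2696 min.
Regular 44 h 0 min = 2640 min at $50.50/h; overtime 0 h 56 min = 56 min at $75.75/h.
Pay = (2640 × $50.50 + 56 × $75.75) ÷ 60 = $2292.70.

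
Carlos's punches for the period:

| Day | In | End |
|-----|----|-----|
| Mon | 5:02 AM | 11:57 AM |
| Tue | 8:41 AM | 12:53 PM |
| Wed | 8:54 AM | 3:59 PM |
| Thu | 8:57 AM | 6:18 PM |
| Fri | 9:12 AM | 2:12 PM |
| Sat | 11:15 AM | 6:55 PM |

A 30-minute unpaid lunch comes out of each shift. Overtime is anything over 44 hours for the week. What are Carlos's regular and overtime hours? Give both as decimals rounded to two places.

Mon: 5:02 AM–11:57 AM = 6 h 55 min; less 30 min break → 6 h 25 min
Tue: 8:41 AM–12:53 PM = 4 h 12 min; less 30 min break → 3 h 42 min
Wed: 8:54 AM–3:59 PM = 7 h 5 min; less 30 min break → 6 h 35 min
Thu: 8:57 AM–6:18 PM = 9 h 21 min; less 30 min break → 8 h 51 min
Fri: 9:12 AM–2:12 PM = 5 h 0 min; less 30 min break → 4 h 30 min
Sat: 11:15 AM–6:55 PM = 7 h 40 min; less 30 min break → 7 h 10 min
Total worked: 37 h 13 min = 37.22 h.
Threshold 44 h → overtime 0 h 0 min, regular 37 h 13 min.

Regular 37.22 hours, overtime 0.00 hours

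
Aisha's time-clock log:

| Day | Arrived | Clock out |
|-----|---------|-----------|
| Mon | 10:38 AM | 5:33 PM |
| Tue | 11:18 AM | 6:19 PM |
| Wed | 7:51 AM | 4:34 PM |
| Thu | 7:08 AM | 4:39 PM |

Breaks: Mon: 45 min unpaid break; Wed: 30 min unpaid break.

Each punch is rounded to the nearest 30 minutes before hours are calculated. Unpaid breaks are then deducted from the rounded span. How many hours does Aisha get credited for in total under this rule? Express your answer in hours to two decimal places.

30.75 hours

Mon: in 10:38 AM→10:30 AM, out 5:33 PM→5:30 PM; 7 h 0 min − 45 min = 6 h 15 min
Tue: in 11:18 AM→11:30 AM, out 6:19 PM→6:30 PM; 7 h 0 min
Wed: in 7:51 AM→8:00 AM, out 4:34 PM→4:30 PM; 8 h 30 min − 30 min = 8 h 0 min
Thu: in 7:08 AM→7:00 AM, out 4:39 PM→4:30 PM; 9 h 30 min
Total credited: 30 h 45 min.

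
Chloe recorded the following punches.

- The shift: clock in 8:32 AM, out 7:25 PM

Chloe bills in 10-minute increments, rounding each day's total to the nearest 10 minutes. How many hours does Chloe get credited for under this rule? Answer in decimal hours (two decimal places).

The shift: 8:32 AM–7:25 PM = 10 h 53 min → rounds to 10 h 50 min

10.83 hours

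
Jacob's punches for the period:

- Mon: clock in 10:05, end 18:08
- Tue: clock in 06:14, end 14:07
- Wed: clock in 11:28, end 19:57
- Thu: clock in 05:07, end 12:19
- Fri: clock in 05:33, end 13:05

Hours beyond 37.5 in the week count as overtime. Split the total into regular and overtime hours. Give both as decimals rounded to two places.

Regular 37.50 hours, overtime 1.65 hours

Mon: 10:05–18:08 = 8 h 3 min
Tue: 06:14–14:07 = 7 h 53 min
Wed: 11:28–19:57 = 8 h 29 min
Thu: 05:07–12:19 = 7 h 12 min
Fri: 05:33–13:05 = 7 h 32 min
Total worked: 39 h 9 min = 39.15 h.
Threshold 37.5 h → overtime 1 h 39 min, regular 37 h 30 min.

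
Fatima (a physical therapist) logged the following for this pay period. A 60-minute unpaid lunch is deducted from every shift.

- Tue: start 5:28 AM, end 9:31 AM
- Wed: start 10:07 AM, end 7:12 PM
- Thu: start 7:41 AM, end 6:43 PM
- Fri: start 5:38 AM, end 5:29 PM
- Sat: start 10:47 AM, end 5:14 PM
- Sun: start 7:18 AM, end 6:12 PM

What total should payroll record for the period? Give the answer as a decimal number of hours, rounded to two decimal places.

47.37 hours

Tue: 5:28 AM–9:31 AM = 4 h 3 min; less 60 min break → 3 h 3 min
Wed: 10:07 AM–7:12 PM = 9 h 5 min; less 60 min break → 8 h 5 min
Thu: 7:41 AM–6:43 PM = 11 h 2 min; less 60 min break → 10 h 2 min
Fri: 5:38 AM–5:29 PM = 11 h 51 min; less 60 min break → 10 h 51 min
Sat: 10:47 AM–5:14 PM = 6 h 27 min; less 60 min break → 5 h 27 min
Sun: 7:18 AM–6:12 PM = 10 h 54 min; less 60 min break → 9 h 54 min
Total: 3 h 3 min + 8 h 5 min + 10 h 2 min + 10 h 51 min + 5 h 27 min + 9 h 54 min = 47 h 22 min.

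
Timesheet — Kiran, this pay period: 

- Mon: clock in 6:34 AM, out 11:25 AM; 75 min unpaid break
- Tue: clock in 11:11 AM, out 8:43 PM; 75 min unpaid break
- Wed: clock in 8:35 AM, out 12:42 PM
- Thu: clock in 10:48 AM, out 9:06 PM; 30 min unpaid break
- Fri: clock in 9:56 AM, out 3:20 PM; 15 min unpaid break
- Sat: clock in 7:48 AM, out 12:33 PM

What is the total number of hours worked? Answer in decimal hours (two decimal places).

Mon: 6:34 AM–11:25 AM = 4 h 51 min; less 75 min break → 3 h 36 min
Tue: 11:11 AM–8:43 PM = 9 h 32 min; less 75 min break → 8 h 17 min
Wed: 8:35 AM–12:42 PM = 4 h 7 min
Thu: 10:48 AM–9:06 PM = 10 h 18 min; less 30 min break → 9 h 48 min
Fri: 9:56 AM–3:20 PM = 5 h 24 min; less 15 min break → 5 h 9 min
Sat: 7:48 AM–12:33 PM = 4 h 45 min
Total: 3 h 36 min + 8 h 17 min + 4 h 7 min + 9 h 48 min + 5 h 9 min + 4 h 45 min = 35 h 42 min.

35.70 hours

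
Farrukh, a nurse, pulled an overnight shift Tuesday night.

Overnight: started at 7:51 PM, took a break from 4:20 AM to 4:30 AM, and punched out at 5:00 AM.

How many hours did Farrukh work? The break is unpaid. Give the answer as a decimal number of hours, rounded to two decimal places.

Overnight: 7:51 PM → midnight = 4 h 9 min; midnight → 5:00 AM = 5 h 0 min; span 9 h 9 min; less 10 min break → 8 h 59 min

8.98 hours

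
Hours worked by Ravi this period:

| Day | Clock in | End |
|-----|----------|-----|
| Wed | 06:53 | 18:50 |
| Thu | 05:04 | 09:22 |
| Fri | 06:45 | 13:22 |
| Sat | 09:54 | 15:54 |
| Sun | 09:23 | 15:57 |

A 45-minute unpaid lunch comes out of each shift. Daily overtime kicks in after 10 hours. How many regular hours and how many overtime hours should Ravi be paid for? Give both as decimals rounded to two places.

Regular 30.48 hours, overtime 1.20 hours

Wed: 06:53–18:50 = 11 h 57 min; less 45 min break → 11 h 12 min
Thu: 05:04–09:22 = 4 h 18 min; less 45 min break → 3 h 33 min
Fri: 06:45–13:22 = 6 h 37 min; less 45 min break → 5 h 52 min
Sat: 09:54–15:54 = 6 h 0 min; less 45 min break → 5 h 15 min
Sun: 09:23–15:57 = 6 h 34 min; less 45 min break → 5 h 49 min
Wed reg 10 h 0 min / OT 1 h 12 min; Thu reg 3 h 33 min / OT 0 h 0 min; Fri reg 5 h 52 min / OT 0 h 0 min; Sat reg 5 h 15 min / OT 0 h 0 min; Sun reg 5 h 49 min / OT 0 h 0 min.
Totals: regular 30 h 29 min, overtime 1 h 12 min.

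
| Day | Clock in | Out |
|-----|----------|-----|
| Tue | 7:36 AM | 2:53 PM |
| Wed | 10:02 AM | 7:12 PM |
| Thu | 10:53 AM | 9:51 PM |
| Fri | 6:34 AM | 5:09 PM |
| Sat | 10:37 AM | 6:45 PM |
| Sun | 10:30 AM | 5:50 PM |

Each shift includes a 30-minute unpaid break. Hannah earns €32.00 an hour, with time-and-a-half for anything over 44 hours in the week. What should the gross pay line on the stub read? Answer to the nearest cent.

€1718.40

Tue: 7:36 AM–2:53 PM = 7 h 17 min; less 30 min break → 6 h 47 min
Wed: 10:02 AM–7:12 PM = 9 h 10 min; less 30 min break → 8 h 40 min
Thu: 10:53 AM–9:51 PM = 10 h 58 min; less 30 min break → 10 h 28 min
Fri: 6:34 AM–5:09 PM = 10 h 35 min; less 30 min break → 10 h 5 min
Sat: 10:37 AM–6:45 PM = 8 h 8 min; less 30 min break → 7 h 38 min
Sun: 10:30 AM–5:50 PM = 7 h 20 min; less 30 min break → 6 h 50 min
Total worked: 50 h 28 min = 3028 min.
Regular 44 h 0 min = 2640 min at €32.00/h; overtime 6 h 28 min = 388 min at €48.00/h.
Pay = (2640 × €32.00 + 388 × €48.00) ÷ 60 = €1718.40.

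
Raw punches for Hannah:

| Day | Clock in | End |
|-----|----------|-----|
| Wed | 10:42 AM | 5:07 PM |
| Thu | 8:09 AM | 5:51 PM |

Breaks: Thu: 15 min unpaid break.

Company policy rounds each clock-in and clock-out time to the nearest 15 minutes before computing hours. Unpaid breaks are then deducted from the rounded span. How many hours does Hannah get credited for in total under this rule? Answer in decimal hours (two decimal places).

Wed: in 10:42 AM→10:45 AM, out 5:07 PM→5:00 PM; 6 h 15 min
Thu: in 8:09 AM→8:15 AM, out 5:51 PM→5:45 PM; 9 h 30 min − 15 min = 9 h 15 min
Total credited: 15 h 30 min.

15.50 hours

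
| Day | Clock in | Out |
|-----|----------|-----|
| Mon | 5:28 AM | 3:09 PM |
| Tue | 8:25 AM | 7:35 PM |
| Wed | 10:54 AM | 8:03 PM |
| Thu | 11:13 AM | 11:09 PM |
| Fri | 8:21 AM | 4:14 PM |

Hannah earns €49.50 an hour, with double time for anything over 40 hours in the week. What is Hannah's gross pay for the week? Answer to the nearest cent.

€2951.85

Mon: 5:28 AM–3:09 PM = 9 h 41 min
Tue: 8:25 AM–7:35 PM = 11 h 10 min
Wed: 10:54 AM–8:03 PM = 9 h 9 min
Thu: 11:13 AM–11:09 PM = 11 h 56 min
Fri: 8:21 AM–4:14 PM = 7 h 53 min
Total worked: 49 h 49 min = 2989 min.
Regular 40 h 0 min = 2400 min at €49.50/h; overtime 9 h 49 min = 589 min at €99.00/h.
Pay = (2400 × €49.50 + 589 × €99.00) ÷ 60 = €2951.85.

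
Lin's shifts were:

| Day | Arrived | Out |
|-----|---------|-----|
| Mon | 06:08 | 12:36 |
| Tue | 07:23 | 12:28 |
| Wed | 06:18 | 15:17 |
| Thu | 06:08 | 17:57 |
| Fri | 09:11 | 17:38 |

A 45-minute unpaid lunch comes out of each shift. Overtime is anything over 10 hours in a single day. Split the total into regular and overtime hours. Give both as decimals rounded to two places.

Regular 35.98 hours, overtime 1.07 hours

Mon: 06:08–12:36 = 6 h 28 min; less 45 min break → 5 h 43 min
Tue: 07:23–12:28 = 5 h 5 min; less 45 min break → 4 h 20 min
Wed: 06:18–15:17 = 8 h 59 min; less 45 min break → 8 h 14 min
Thu: 06:08–17:57 = 11 h 49 min; less 45 min break → 11 h 4 min
Fri: 09:11–17:38 = 8 h 27 min; less 45 min break → 7 h 42 min
Mon reg 5 h 43 min / OT 0 h 0 min; Tue reg 4 h 20 min / OT 0 h 0 min; Wed reg 8 h 14 min / OT 0 h 0 min; Thu reg 10 h 0 min / OT 1 h 4 min; Fri reg 7 h 42 min / OT 0 h 0 min.
Totals: regular 35 h 59 min, overtime 1 h 4 min.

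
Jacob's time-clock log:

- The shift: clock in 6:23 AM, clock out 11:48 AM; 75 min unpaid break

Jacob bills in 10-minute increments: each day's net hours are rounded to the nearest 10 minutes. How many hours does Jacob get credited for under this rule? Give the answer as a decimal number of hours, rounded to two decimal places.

The shift: 6:23 AM–11:48 AM = 5 h 25 min − 75 min = 4 h 10 min → rounds to 4 h 10 min

4.17 hours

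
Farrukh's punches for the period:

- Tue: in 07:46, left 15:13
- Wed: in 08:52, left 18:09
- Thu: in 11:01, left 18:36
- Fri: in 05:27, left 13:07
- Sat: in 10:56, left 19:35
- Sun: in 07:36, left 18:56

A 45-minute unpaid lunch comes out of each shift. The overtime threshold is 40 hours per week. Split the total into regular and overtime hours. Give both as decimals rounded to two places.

Tue: 07:46–15:13 = 7 h 27 min; less 45 min break → 6 h 42 min
Wed: 08:52–18:09 = 9 h 17 min; less 45 min break → 8 h 32 min
Thu: 11:01–18:36 = 7 h 35 min; less 45 min break → 6 h 50 min
Fri: 05:27–13:07 = 7 h 40 min; less 45 min break → 6 h 55 min
Sat: 10:56–19:35 = 8 h 39 min; less 45 min break → 7 h 54 min
Sun: 07:36–18:56 = 11 h 20 min; less 45 min break → 10 h 35 min
Total worked: 47 h 28 min = 47.47 h.
Threshold 40 h → overtime 7 h 28 min, regular 40 h 0 min.

Regular 40.00 hours, overtime 7.47 hours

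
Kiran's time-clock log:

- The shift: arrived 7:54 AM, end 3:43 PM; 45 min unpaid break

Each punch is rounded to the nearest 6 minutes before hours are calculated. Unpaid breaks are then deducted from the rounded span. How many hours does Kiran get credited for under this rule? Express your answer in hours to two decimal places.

7.05 hours

The shift: in 7:54 AM→7:54 AM, out 3:43 PM→3:42 PM; 7 h 48 min − 45 min = 7 h 3 min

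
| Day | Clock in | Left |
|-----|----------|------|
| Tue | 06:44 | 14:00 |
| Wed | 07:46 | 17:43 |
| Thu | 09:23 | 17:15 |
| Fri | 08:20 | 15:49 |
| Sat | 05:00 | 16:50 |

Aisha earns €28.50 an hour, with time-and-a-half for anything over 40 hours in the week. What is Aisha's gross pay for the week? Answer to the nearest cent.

€1328.10

Tue: 06:44–14:00 = 7 h 16 min
Wed: 07:46–17:43 = 9 h 57 min
Thu: 09:23–17:15 = 7 h 52 min
Fri: 08:20–15:49 = 7 h 29 min
Sat: 05:00–16:50 = 11 h 50 min
Total worked: 44 h 24 min = 2664 min.
Regular 40 h 0 min = 2400 min at €28.50/h; overtime 4 h 24 min = 264 min at €42.75/h.
Pay = (2400 × €28.50 + 264 × €42.75) ÷ 60 = €1328.10.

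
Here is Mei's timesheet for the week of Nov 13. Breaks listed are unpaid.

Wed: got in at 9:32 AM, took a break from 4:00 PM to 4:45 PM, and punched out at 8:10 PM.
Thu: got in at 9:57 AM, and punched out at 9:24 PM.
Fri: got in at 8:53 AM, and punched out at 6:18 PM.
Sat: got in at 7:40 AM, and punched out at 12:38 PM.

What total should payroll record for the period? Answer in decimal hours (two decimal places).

35.72 hours

Wed: 9:32 AM–8:10 PM = 10 h 38 min; less 45 min break → 9 h 53 min
Thu: 9:57 AM–9:24 PM = 11 h 27 min
Fri: 8:53 AM–6:18 PM = 9 h 25 min
Sat: 7:40 AM–12:38 PM = 4 h 58 min
Total: 9 h 53 min + 11 h 27 min + 9 h 25 min + 4 h 58 min = 35 h 43 min.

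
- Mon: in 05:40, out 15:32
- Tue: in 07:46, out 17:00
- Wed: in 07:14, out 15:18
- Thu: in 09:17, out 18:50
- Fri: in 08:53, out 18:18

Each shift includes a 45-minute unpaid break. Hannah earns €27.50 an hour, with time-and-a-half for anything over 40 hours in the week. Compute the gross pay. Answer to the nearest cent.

Mon: 05:40–15:32 = 9 h 52 min; less 45 min break → 9 h 7 min
Tue: 07:46–17:00 = 9 h 14 min; less 45 min break → 8 h 29 min
Wed: 07:14–15:18 = 8 h 4 min; less 45 min break → 7 h 19 min
Thu: 09:17–18:50 = 9 h 33 min; less 45 min break → 8 h 48 min
Fri: 08:53–18:18 = 9 h 25 min; less 45 min break → 8 h 40 min
Total worked: 42 h 23 min = 2543 min.
Regular 40 h 0 min = 2400 min at €27.50/h; overtime 2 h 23 min = 143 min at €41.25/h.
Pay = (2400 × €27.50 + 143 × €41.25) ÷ 60 = €1198.31.

€1198.31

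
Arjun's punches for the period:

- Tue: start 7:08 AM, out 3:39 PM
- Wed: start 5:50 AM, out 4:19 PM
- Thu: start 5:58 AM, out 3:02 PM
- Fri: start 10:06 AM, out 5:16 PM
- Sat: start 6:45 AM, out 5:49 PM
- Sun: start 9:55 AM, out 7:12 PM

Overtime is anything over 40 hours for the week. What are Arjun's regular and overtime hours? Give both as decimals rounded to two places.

Regular 40.00 hours, overtime 15.58 hours

Tue: 7:08 AM–3:39 PM = 8 h 31 min
Wed: 5:50 AM–4:19 PM = 10 h 29 min
Thu: 5:58 AM–3:02 PM = 9 h 4 min
Fri: 10:06 AM–5:16 PM = 7 h 10 min
Sat: 6:45 AM–5:49 PM = 11 h 4 min
Sun: 9:55 AM–7:12 PM = 9 h 17 min
Total worked: 55 h 35 min = 55.58 h.
Threshold 40 h → overtime 15 h 35 min, regular 40 h 0 min.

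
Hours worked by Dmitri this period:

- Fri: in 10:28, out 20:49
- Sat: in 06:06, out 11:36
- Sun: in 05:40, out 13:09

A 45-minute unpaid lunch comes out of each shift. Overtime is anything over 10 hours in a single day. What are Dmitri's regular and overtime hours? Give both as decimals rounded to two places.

Fri: 10:28–20:49 = 10 h 21 min; less 45 min break → 9 h 36 min
Sat: 06:06–11:36 = 5 h 30 min; less 45 min break → 4 h 45 min
Sun: 05:40–13:09 = 7 h 29 min; less 45 min break → 6 h 44 min
Fri reg 9 h 36 min / OT 0 h 0 min; Sat reg 4 h 45 min / OT 0 h 0 min; Sun reg 6 h 44 min / OT 0 h 0 min.
Totals: regular 21 h 5 min, overtime 0 h 0 min.

Regular 21.08 hours, overtime 0.00 hours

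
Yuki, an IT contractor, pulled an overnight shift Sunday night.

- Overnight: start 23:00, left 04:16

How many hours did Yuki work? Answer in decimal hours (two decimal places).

Overnight: 23:00 → midnight = 1 h 0 min; midnight → 04:16 = 4 h 16 min; span 5 h 16 min

5.27 hours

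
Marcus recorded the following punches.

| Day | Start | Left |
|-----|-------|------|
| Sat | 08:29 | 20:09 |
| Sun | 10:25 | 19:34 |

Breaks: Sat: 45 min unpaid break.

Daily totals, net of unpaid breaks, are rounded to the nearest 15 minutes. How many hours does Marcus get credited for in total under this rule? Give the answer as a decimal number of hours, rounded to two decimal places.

20.25 hours

Sat: 08:29–20:09 = 11 h 40 min − 45 min = 10 h 55 min → rounds to 11 h 0 min
Sun: 10:25–19:34 = 9 h 9 min → rounds to 9 h 15 min
Total credited: 20 h 15 min.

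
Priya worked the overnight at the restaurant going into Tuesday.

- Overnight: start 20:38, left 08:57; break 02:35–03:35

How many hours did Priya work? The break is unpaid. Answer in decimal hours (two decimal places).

Overnight: 20:38 → midnight = 3 h 22 min; midnight → 08:57 = 8 h 57 min; span 12 h 19 min; less 60 min break → 11 h 19 min

11.32 hours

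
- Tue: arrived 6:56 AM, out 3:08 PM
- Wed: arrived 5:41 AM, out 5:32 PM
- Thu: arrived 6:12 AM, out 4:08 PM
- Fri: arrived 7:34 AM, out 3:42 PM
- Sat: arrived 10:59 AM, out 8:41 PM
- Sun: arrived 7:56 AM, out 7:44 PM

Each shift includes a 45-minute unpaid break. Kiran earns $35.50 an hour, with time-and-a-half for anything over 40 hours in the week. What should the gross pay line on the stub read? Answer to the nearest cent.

$2224.96

Tue: 6:56 AM–3:08 PM = 8 h 12 min; less 45 min break → 7 h 27 min
Wed: 5:41 AM–5:32 PM = 11 h 51 min; less 45 min break → 11 h 6 min
Thu: 6:12 AM–4:08 PM = 9 h 56 min; less 45 min break → 9 h 11 min
Fri: 7:34 AM–3:42 PM = 8 h 8 min; less 45 min break → 7 h 23 min
Sat: 10:59 AM–8:41 PM = 9 h 42 min; less 45 min break → 8 h 57 min
Sun: 7:56 AM–7:44 PM = 11 h 48 min; less 45 min break → 11 h 3 min
Total worked: 55 h 7 min = 3307 min.
Regular 40 h 0 min = 2400 min at $35.50/h; overtime 15 h 7 min = 907 min at $53.25/h.
Pay = (2400 × $35.50 + 907 × $53.25) ÷ 60 = $2224.96.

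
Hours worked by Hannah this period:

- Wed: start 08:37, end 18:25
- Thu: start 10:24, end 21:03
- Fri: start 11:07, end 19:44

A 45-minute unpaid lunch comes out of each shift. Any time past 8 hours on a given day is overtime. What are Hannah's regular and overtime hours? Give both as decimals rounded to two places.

Regular 23.87 hours, overtime 2.95 hours

Wed: 08:37–18:25 = 9 h 48 min; less 45 min break → 9 h 3 min
Thu: 10:24–21:03 = 10 h 39 min; less 45 min break → 9 h 54 min
Fri: 11:07–19:44 = 8 h 37 min; less 45 min break → 7 h 52 min
Wed reg 8 h 0 min / OT 1 h 3 min; Thu reg 8 h 0 min / OT 1 h 54 min; Fri reg 7 h 52 min / OT 0 h 0 min.
Totals: regular 23 h 52 min, overtime 2 h 57 min.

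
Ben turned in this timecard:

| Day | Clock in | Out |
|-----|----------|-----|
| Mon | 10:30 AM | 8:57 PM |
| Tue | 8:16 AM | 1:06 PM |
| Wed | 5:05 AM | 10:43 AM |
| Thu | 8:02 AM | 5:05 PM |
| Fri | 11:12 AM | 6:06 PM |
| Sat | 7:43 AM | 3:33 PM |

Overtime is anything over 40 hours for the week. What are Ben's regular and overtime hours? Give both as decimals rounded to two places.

Mon: 10:30 AM–8:57 PM = 10 h 27 min
Tue: 8:16 AM–1:06 PM = 4 h 50 min
Wed: 5:05 AM–10:43 AM = 5 h 38 min
Thu: 8:02 AM–5:05 PM = 9 h 3 min
Fri: 11:12 AM–6:06 PM = 6 h 54 min
Sat: 7:43 AM–3:33 PM = 7 h 50 min
Total worked: 44 h 42 min = 44.70 h.
Threshold 40 h → overtime 4 h 42 min, regular 40 h 0 min.

Regular 40.00 hours, overtime 4.70 hours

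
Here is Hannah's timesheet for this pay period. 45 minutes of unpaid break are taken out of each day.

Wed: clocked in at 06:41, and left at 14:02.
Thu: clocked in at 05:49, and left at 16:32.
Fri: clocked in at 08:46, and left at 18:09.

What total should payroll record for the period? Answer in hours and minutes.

Wed: 06:41–14:02 = 7 h 21 min; less 45 min break → 6 h 36 min
Thu: 05:49–16:32 = 10 h 43 min; less 45 min break → 9 h 58 min
Fri: 08:46–18:09 = 9 h 23 min; less 45 min break → 8 h 38 min
Total: 6 h 36 min + 9 h 58 min + 8 h 38 min = 25 h 12 min.

25 h 12 min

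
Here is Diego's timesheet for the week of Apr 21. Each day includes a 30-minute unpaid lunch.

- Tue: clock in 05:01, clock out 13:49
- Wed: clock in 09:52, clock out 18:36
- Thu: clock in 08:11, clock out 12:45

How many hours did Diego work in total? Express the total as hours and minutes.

Tue: 05:01–13:49 = 8 h 48 min; less 30 min break → 8 h 18 min
Wed: 09:52–18:36 = 8 h 44 min; less 30 min break → 8 h 14 min
Thu: 08:11–12:45 = 4 h 34 min; less 30 min break → 4 h 4 min
Total: 8 h 18 min + 8 h 14 min + 4 h 4 min = 20 h 36 min.

20 h 36 min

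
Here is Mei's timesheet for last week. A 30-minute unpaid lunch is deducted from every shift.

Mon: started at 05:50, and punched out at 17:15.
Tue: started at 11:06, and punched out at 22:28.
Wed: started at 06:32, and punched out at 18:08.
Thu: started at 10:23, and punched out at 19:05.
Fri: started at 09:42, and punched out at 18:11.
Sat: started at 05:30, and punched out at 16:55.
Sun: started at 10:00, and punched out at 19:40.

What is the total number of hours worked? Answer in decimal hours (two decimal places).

69.15 hours

Mon: 05:50–17:15 = 11 h 25 min; less 30 min break → 10 h 55 min
Tue: 11:06–22:28 = 11 h 22 min; less 30 min break → 10 h 52 min
Wed: 06:32–18:08 = 11 h 36 min; less 30 min break → 11 h 6 min
Thu: 10:23–19:05 = 8 h 42 min; less 30 min break → 8 h 12 min
Fri: 09:42–18:11 = 8 h 29 min; less 30 min break → 7 h 59 min
Sat: 05:30–16:55 = 11 h 25 min; less 30 min break → 10 h 55 min
Sun: 10:00–19:40 = 9 h 40 min; less 30 min break → 9 h 10 min
Total: 10 h 55 min + 10 h 52 min + 11 h 6 min + 8 h 12 min + 7 h 59 min + 10 h 55 min + 9 h 10 min = 69 h 9 min.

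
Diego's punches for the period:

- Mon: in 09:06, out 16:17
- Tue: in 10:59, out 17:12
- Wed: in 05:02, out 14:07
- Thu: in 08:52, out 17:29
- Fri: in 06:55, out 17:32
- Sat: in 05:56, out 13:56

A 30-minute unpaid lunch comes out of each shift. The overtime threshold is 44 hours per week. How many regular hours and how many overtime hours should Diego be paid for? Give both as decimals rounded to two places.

Mon: 09:06–16:17 = 7 h 11 min; less 30 min break → 6 h 41 min
Tue: 10:59–17:12 = 6 h 13 min; less 30 min break → 5 h 43 min
Wed: 05:02–14:07 = 9 h 5 min; less 30 min break → 8 h 35 min
Thu: 08:52–17:29 = 8 h 37 min; less 30 min break → 8 h 7 min
Fri: 06:55–17:32 = 10 h 37 min; less 30 min break → 10 h 7 min
Sat: 05:56–13:56 = 8 h 0 min; less 30 min break → 7 h 30 min
Total worked: 46 h 43 min = 46.72 h.
Threshold 44 h → overtime 2 h 43 min, regular 44 h 0 min.

Regular 44.00 hours, overtime 2.72 hours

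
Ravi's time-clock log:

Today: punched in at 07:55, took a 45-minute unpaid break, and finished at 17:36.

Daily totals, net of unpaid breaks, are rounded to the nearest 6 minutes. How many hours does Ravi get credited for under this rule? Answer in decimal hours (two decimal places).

8.90 hours

Today: 07:55–17:36 = 9 h 41 min − 45 min = 8 h 56 min → rounds to 8 h 54 min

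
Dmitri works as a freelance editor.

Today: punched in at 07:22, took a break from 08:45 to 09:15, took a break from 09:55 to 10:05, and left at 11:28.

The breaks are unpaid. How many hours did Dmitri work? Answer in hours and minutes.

Today: 07:22–11:28 = 4 h 6 min; less 40 min break → 3 h 26 min

3 h 26 min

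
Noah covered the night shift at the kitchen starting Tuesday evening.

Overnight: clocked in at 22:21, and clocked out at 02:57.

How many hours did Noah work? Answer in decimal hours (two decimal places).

4.60 hours

Overnight: 22:21 → midnight = 1 h 39 min; midnight → 02:57 = 2 h 57 min; span 4 h 36 min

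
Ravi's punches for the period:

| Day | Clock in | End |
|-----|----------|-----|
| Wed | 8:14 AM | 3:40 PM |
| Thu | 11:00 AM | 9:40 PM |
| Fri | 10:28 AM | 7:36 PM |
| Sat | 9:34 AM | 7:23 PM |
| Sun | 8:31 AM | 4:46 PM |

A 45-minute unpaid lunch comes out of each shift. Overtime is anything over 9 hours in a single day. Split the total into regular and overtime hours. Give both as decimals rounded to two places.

Regular 40.57 hours, overtime 0.98 hours

Wed: 8:14 AM–3:40 PM = 7 h 26 min; less 45 min break → 6 h 41 min
Thu: 11:00 AM–9:40 PM = 10 h 40 min; less 45 min break → 9 h 55 min
Fri: 10:28 AM–7:36 PM = 9 h 8 min; less 45 min break → 8 h 23 min
Sat: 9:34 AM–7:23 PM = 9 h 49 min; less 45 min break → 9 h 4 min
Sun: 8:31 AM–4:46 PM = 8 h 15 min; less 45 min break → 7 h 30 min
Wed reg 6 h 41 min / OT 0 h 0 min; Thu reg 9 h 0 min / OT 0 h 55 min; Fri reg 8 h 23 min / OT 0 h 0 min; Sat reg 9 h 0 min / OT 0 h 4 min; Sun reg 7 h 30 min / OT 0 h 0 min.
Totals: regular 40 h 34 min, overtime 0 h 59 min.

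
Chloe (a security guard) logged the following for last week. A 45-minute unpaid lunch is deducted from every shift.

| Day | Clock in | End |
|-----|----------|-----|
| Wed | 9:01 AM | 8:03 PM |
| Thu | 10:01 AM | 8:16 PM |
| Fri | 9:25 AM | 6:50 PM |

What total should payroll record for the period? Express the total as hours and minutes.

28 h 27 min

Wed: 9:01 AM–8:03 PM = 11 h 2 min; less 45 min break → 10 h 17 min
Thu: 10:01 AM–8:16 PM = 10 h 15 min; less 45 min break → 9 h 30 min
Fri: 9:25 AM–6:50 PM = 9 h 25 min; less 45 min break → 8 h 40 min
Total: 10 h 17 min + 9 h 30 min + 8 h 40 min = 28 h 27 min.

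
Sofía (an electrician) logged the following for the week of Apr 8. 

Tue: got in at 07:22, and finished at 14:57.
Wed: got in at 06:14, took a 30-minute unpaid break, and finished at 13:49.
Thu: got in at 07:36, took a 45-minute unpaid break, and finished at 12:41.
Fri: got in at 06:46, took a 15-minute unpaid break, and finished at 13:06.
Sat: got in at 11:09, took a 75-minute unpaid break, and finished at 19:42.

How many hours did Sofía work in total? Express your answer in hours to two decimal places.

32.38 hours

Tue: 07:22–14:57 = 7 h 35 min
Wed: 06:14–13:49 = 7 h 35 min; less 30 min break → 7 h 5 min
Thu: 07:36–12:41 = 5 h 5 min; less 45 min break → 4 h 20 min
Fri: 06:46–13:06 = 6 h 20 min; less 15 min break → 6 h 5 min
Sat: 11:09–19:42 = 8 h 33 min; less 75 min break → 7 h 18 min
Total: 7 h 35 min + 7 h 5 min + 4 h 20 min + 6 h 5 min + 7 h 18 min = 32 h 23 min.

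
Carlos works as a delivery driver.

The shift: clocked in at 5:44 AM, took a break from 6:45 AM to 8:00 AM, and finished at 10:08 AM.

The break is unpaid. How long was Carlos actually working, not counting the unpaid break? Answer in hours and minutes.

The shift: 5:44 AM–10:08 AM = 4 h 24 min; less 75 min break → 3 h 9 min

3 h 9 min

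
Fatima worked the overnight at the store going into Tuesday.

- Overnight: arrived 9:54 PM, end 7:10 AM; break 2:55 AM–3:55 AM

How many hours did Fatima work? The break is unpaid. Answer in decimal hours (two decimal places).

8.27 hours

Overnight: 9:54 PM → midnight = 2 h 6 min; midnight → 7:10 AM = 7 h 10 min; span 9 h 16 min; less 60 min break → 8 h 16 min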